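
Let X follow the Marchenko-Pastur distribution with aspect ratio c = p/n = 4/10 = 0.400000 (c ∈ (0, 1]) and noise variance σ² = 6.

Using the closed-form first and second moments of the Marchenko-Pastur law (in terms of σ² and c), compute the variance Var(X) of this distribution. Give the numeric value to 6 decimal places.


Recall the MP moments m_1 = E[X] = σ² and m_2 = E[X²] = σ⁴ (1 + c).
m_1 = E[X] = σ² = 6, so m_1² = 36.
m_2 = E[X²] = σ⁴ (1 + c) = 36 · (1 + 0.400000) = 36 · 1.400000 = 50.400000.
(Note m_2 − m_1² simplifies to c · σ⁴ = 0.400000 · 36.)

Var(X) = m_2 − m_1² = 50.400000 − 36 = 14.400000.


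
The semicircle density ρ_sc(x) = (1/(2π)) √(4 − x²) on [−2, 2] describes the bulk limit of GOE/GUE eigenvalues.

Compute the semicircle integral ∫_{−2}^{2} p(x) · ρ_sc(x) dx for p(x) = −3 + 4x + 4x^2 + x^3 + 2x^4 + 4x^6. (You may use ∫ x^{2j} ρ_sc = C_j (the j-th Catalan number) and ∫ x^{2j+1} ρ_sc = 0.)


Write p(x) = Σ a_i x^i, split into monomials and integrate each against ρ_sc separately.
Using ∫ x^{2j} ρ_sc = C_j = (1/(j+1)) C(2j, j) (Catalan numbers) and ∫ x^{2j+1} ρ_sc = 0 (odd monomials vanish by symmetry):
  i = 0 (even): a_0 · C_{0} = -3 · 1 = -3
  i = 1 (odd): ∫ x^1 ρ_sc = 0 (vanishes)
  i = 2 (even): a_2 · C_{1} = 4 · 1 = 4
  i = 3 (odd): ∫ x^3 ρ_sc = 0 (vanishes)
  i = 4 (even): a_4 · C_{2} = 2 · 2 = 4
  i = 6 (even): a_6 · C_{3} = 4 · 5 = 20

Summing the contributions: ∫_{−2}^{2} p(x) ρ_sc(x) dx = (-3) + 4 + 4 + 20 = 25.


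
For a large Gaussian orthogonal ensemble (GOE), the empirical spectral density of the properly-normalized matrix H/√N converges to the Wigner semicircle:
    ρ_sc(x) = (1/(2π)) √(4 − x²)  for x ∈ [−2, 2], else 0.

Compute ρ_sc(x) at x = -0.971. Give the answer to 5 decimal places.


ρ_sc(x) = (1/(2π)) √(4 − x²). With x = -0.971:
  4 − x² = 4 − (-0.971)² = 4 − 0.942841 = 3.057159.
  √(4 − x²) = 1.748473.
  1/(2π) = 0.159155.
  ρ_sc(-0.971) = 0.159155 · 1.748473 = 0.278278.

Rounded to 5 decimal places: ρ_sc(-0.971) ≈ 0.27828.


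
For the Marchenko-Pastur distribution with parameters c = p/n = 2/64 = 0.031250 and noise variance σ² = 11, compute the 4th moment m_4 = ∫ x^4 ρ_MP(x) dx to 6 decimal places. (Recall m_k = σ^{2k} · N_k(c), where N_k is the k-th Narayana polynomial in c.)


E[X⁴] = σ⁸ (1 + 6c + 6c² + c³) (fourth MP moment). With σ² = 11 (so σ⁸ = 14641) and c = 2/64 = 0.031250: E[X⁴] = 14641 · (1 + 6·0.031250 + 6·(0.031250)² + (0.031250)³) = 14641 · 1.193390.

So E[X^4] = 17472.421417.


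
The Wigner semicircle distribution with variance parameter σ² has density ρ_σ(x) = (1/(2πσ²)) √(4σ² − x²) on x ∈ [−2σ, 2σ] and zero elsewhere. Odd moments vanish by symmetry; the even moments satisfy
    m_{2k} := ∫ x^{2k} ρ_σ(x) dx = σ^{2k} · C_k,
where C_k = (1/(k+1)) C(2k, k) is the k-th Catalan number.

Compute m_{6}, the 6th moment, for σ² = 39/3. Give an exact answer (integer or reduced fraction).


By the scaled semicircle moment identity, m_{2k} = σ^{2k} · C_k with k = 3.
C_3 = (1/(k+1)) · C(2k, k) = (1/4) · C(6, 3) = (1/4) · 20 = 5.
σ^{2k} = (σ²)^k = (39/3)^3 = 2197.

Therefore m_{6} = σ^{6} · C_3 = 2197 · 5 = 10985.


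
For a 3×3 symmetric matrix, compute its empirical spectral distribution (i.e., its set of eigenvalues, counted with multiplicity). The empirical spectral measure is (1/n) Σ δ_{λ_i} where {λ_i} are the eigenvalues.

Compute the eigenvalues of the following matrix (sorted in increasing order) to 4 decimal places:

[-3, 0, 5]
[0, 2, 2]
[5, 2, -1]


Since M is real symmetric, all three eigenvalues are real; they are the roots of det(λI − M) = λ³ − (tr M) λ² + s λ − det M, where s is the sum of the principal 2×2 minors.
tr M = -3 + 2 + (-1) = -2.
s = ((-3)·2 − 0²) + ((-3)·(-1) − 5²) + (2·(-1) − 2²) = -6 + (-22) + (-6) = -34.
det M (expand along row 1) = (-3)·(-6) − 0·(-10) + 5·(-10) = -32.
Characteristic polynomial: λ³ + 2λ² − 34λ + 32 = 0.
Substitute λ = y + (tr M)/3 = y − 0.666667 to remove the quadratic term: y³ + p·y + q = 0 with p = s − (tr M)²/3 = -35.333333 and q = −2(tr M)³/27 + (tr M)·s/3 − det M = 55.259259.
Three real roots ⇒ use the trigonometric (Viète) form: r = 2√(−p/3) = 6.863753, φ = arccos(3q/(p·r)) = arccos(-0.683565) = 2.323433 rad.
y_k = r·cos(φ/3 − 2πk/3) for k = 0, 1, 2 gives y = 4.906118, 1.703963, -6.610082.
λ_k = y_k − 0.666667 gives λ = 4.2395, 1.0373, -7.2767 (check: the sum is -2.0000 = tr M).

Eigenvalues sorted in increasing order: [-7.2767, 1.0373, 4.2395].


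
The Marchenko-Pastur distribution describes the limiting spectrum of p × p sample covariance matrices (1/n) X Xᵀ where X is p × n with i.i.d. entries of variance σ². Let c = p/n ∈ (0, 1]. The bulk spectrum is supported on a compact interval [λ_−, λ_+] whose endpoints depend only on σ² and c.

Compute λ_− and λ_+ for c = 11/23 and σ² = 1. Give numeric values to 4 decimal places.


c = 11/23 = 0.478261; √c = 0.691564.
λ_− = σ² (1 − √c)² = 1 · (1 − 0.691564)² = 1 · (0.308436)² = 0.095133.
λ_+ = σ² (1 + √c)² = 1 · (1 + 0.691564)² = 1 · (1.691564)² = 2.861389.

Rounded to 4 decimal places: λ_− ≈ 0.0951, λ_+ ≈ 2.8614.


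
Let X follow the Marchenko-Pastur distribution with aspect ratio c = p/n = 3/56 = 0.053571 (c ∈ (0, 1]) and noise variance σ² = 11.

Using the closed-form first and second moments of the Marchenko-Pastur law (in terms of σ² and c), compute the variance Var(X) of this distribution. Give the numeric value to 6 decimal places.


Recall the MP moments m_1 = E[X] = σ² and m_2 = E[X²] = σ⁴ (1 + c).
m_1 = E[X] = σ² = 11, so m_1² = 121.
m_2 = E[X²] = σ⁴ (1 + c) = 121 · (1 + 0.053571) = 121 · 1.053571 = 127.482143.
(Note m_2 − m_1² simplifies to c · σ⁴ = 0.053571 · 121.)

Var(X) = m_2 − m_1² = 127.482143 − 121 = 6.482143.


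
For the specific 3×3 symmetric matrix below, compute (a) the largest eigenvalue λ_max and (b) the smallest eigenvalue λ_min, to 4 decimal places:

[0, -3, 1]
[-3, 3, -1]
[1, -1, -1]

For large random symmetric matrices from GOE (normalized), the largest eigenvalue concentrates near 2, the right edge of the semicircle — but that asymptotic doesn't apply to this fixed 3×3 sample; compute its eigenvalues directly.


Since M is real symmetric, all three eigenvalues are real; they are the roots of det(λI − M) = λ³ − (tr M) λ² + s λ − det M, where s is the sum of the principal 2×2 minors.
tr M = 0 + 3 + (-1) = 2.
s = (0·3 − (-3)²) + (0·(-1) − 1²) + (3·(-1) − (-1)²) = -9 + (-1) + (-4) = -14.
det M (expand along row 1) = 0·(-4) − (-3)·4 + 1·0 = 12.
Characteristic polynomial: λ³ − 2λ² − 14λ − 12 = 0.
Substitute λ = y + (tr M)/3 = y + 0.666667 to remove the quadratic term: y³ + p·y + q = 0 with p = s − (tr M)²/3 = -15.333333 and q = −2(tr M)³/27 + (tr M)·s/3 − det M = -21.925926.
Three real roots ⇒ use the trigonometric (Viète) form: r = 2√(−p/3) = 4.521553, φ = arccos(3q/(p·r)) = arccos(0.948757) = 0.321518 rad.
y_k = r·cos(φ/3 − 2πk/3) for k = 0, 1, 2 gives y = 4.495611, -1.828944, -2.666667.
λ_k = y_k + 0.666667 gives λ = 5.1623, -1.1623, -2.0000 (check: the sum is 2.0000 = tr M).

Hence λ_max = 5.1623 and λ_min = -2.0000.


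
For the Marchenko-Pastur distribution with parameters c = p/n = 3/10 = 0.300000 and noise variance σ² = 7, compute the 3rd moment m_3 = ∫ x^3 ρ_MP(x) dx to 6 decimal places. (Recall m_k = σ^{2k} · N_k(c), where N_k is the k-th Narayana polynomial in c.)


E[X³] = σ⁶ (1 + 3c + c²) (third MP moment). With σ² = 7 (so σ⁶ = 343) and c = 3/10 = 0.300000: E[X³] = 343 · (1 + 3·0.300000 + (0.300000)²) = 343 · 1.990000.

So E[X^3] = 682.570000.


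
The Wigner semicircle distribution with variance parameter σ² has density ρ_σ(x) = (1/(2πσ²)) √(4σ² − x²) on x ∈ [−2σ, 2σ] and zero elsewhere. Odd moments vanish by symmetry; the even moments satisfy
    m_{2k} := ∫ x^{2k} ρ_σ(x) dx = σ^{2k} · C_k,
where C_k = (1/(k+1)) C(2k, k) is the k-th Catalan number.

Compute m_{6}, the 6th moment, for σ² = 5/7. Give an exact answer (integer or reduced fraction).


By the scaled semicircle moment identity, m_{2k} = σ^{2k} · C_k with k = 3.
C_3 = (1/(k+1)) · C(2k, k) = (1/4) · C(6, 3) = (1/4) · 20 = 5.
σ^{2k} = (σ²)^k = (5/7)^3 = 125/343.

Therefore m_{6} = σ^{6} · C_3 = (125/343) · 5 = 625/343.


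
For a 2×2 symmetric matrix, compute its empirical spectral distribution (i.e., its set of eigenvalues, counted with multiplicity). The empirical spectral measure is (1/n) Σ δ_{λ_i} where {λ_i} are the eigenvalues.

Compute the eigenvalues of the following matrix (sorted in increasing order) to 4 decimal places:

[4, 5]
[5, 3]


Since M is real symmetric, both eigenvalues are real; they are the roots of det(λI − M) = λ² − (tr M) λ + det M.
tr M = 4 + 3 = 7.
det M = 4·3 − 5² = 12 − 25 = -13.
Characteristic polynomial: λ² − 7λ − 13 = 0.
Discriminant Δ = (tr M)² − 4·det M = 49 − (-52) = 101; √Δ = 10.049876.
λ = (tr M ± √Δ)/2 = (7 ± 10.049876)/2, giving (tr M − √Δ)/2 = -1.5249 and (tr M + √Δ)/2 = 8.5249.

Eigenvalues sorted in increasing order: [-1.5249, 8.5249].


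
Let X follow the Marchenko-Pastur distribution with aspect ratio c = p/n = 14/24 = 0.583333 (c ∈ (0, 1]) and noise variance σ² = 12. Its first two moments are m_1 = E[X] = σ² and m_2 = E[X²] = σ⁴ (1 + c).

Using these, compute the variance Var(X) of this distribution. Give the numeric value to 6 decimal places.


m_1 = E[X] = σ² = 12, so m_1² = 144.
m_2 = E[X²] = σ⁴ (1 + c) = 144 · (1 + 0.583333) = 144 · 1.583333 = 228.000000.
(Note m_2 − m_1² simplifies to c · σ⁴ = 0.583333 · 144.)

Var(X) = m_2 − m_1² = 228.000000 − 144 = 84.000000.


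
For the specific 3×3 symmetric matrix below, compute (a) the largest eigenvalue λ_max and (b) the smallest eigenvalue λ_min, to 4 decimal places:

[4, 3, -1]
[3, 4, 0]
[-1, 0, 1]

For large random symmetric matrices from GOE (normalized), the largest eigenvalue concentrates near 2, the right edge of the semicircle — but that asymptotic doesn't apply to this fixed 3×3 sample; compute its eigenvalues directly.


Since M is real symmetric, all three eigenvalues are real; they are the roots of det(λI − M) = λ³ − (tr M) λ² + s λ − det M, where s is the sum of the principal 2×2 minors.
tr M = 4 + 4 + 1 = 9.
s = (4·4 − 3²) + (4·1 − (-1)²) + (4·1 − 0²) = 7 + 3 + 4 = 14.
det M (expand along row 1) = 4·4 − 3·3 + (-1)·4 = 3.
Characteristic polynomial: λ³ − 9λ² + 14λ − 3 = 0.
Substitute λ = y + (tr M)/3 = y + 3.000000 to remove the quadratic term: y³ + p·y + q = 0 with p = s − (tr M)²/3 = -13.000000 and q = −2(tr M)³/27 + (tr M)·s/3 − det M = -15.000000.
Three real roots ⇒ use the trigonometric (Viète) form: r = 2√(−p/3) = 4.163332, φ = arccos(3q/(p·r)) = arccos(0.831435) = 0.589112 rad.
y_k = r·cos(φ/3 − 2πk/3) for k = 0, 1, 2 gives y = 4.083318, -1.338177, -2.745141.
λ_k = y_k + 3.000000 gives λ = 7.0833, 1.6618, 0.2549 (check: the sum is 9.0000 = tr M).

Hence λ_max = 7.0833 and λ_min = 0.2549.


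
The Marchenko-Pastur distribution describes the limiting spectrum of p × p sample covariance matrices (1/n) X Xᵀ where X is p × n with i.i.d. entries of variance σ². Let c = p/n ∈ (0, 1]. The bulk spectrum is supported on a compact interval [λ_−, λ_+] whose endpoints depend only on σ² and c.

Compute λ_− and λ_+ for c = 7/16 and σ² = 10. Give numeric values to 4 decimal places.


c = 7/16 = 0.437500; √c = 0.661438.
λ_− = σ² (1 − √c)² = 10 · (1 − 0.661438)² = 10 · (0.338562)² = 1.146243.
λ_+ = σ² (1 + √c)² = 10 · (1 + 0.661438)² = 10 · (1.661438)² = 27.603757.

Rounded to 4 decimal places: λ_− ≈ 1.1462, λ_+ ≈ 27.6038.


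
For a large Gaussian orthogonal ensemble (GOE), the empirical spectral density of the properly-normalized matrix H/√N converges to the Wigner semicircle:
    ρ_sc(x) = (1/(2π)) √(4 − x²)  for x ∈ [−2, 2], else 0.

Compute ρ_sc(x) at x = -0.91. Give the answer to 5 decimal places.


ρ_sc(x) = (1/(2π)) √(4 − x²). With x = -0.91:
  4 − x² = 4 − (-0.91)² = 4 − 0.828100 = 3.171900.
  √(4 − x²) = 1.780983.
  1/(2π) = 0.159155.
  ρ_sc(-0.91) = 0.159155 · 1.780983 = 0.283452.

Rounded to 5 decimal places: ρ_sc(-0.91) ≈ 0.28345.


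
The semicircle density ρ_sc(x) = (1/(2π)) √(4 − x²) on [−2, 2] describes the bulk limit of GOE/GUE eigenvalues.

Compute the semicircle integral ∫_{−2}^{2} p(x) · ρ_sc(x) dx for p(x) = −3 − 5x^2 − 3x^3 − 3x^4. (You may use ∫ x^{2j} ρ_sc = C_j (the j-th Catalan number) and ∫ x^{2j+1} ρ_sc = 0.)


Write p(x) = Σ a_i x^i, split into monomials and integrate each against ρ_sc separately.
Using ∫ x^{2j} ρ_sc = C_j = (1/(j+1)) C(2j, j) (Catalan numbers) and ∫ x^{2j+1} ρ_sc = 0 (odd monomials vanish by symmetry):
  i = 0 (even): a_0 · C_{0} = -3 · 1 = -3
  i = 2 (even): a_2 · C_{1} = -5 · 1 = -5
  i = 3 (odd): ∫ x^3 ρ_sc = 0 (vanishes)
  i = 4 (even): a_4 · C_{2} = -3 · 2 = -6

Summing the contributions: ∫_{−2}^{2} p(x) ρ_sc(x) dx = (-3) + (-5) + (-6) = -14.


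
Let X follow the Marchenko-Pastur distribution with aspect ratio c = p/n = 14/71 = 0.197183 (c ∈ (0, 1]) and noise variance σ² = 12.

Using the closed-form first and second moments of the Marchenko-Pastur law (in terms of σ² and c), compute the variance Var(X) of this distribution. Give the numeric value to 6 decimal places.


Recall the MP moments m_1 = E[X] = σ² and m_2 = E[X²] = σ⁴ (1 + c).
m_1 = E[X] = σ² = 12, so m_1² = 144.
m_2 = E[X²] = σ⁴ (1 + c) = 144 · (1 + 0.197183) = 144 · 1.197183 = 172.394366.
(Note m_2 − m_1² simplifies to c · σ⁴ = 0.197183 · 144.)

Var(X) = m_2 − m_1² = 172.394366 − 144 = 28.394366.


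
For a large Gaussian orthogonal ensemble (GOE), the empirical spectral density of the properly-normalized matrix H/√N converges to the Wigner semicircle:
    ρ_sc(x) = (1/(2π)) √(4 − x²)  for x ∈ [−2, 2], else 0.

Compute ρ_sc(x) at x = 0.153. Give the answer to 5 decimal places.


ρ_sc(x) = (1/(2π)) √(4 − x²). With x = 0.153:
  4 − x² = 4 − (0.153)² = 4 − 0.023409 = 3.976591.
  √(4 − x²) = 1.994139.
  1/(2π) = 0.159155.
  ρ_sc(0.153) = 0.159155 · 1.994139 = 0.317377.

Rounded to 5 decimal places: ρ_sc(0.153) ≈ 0.31738.


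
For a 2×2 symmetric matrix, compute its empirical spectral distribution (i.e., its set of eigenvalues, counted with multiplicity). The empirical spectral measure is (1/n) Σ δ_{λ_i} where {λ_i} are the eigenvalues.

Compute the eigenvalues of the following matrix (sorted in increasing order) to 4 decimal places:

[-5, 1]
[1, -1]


Since M is real symmetric, both eigenvalues are real; they are the roots of det(λI − M) = λ² − (tr M) λ + det M.
tr M = -5 + (-1) = -6.
det M = (-5)·(-1) − 1² = 5 − 1 = 4.
Characteristic polynomial: λ² + 6λ + 4 = 0.
Discriminant Δ = (tr M)² − 4·det M = 36 − 16 = 20; √Δ = 4.472136.
λ = (tr M ± √Δ)/2 = (-6 ± 4.472136)/2, giving (tr M − √Δ)/2 = -5.2361 and (tr M + √Δ)/2 = -0.7639.

Eigenvalues sorted in increasing order: [-5.2361, -0.7639].


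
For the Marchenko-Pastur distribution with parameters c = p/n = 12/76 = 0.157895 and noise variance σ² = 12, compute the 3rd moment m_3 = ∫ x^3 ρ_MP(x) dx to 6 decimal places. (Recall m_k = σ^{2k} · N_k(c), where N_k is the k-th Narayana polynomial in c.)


E[X³] = σ⁶ (1 + 3c + c²) (third MP moment). With σ² = 12 (so σ⁶ = 1728) and c = 12/76 = 0.157895: E[X³] = 1728 · (1 + 3·0.157895 + (0.157895)²) = 1728 · 1.498615.

So E[X^3] = 2589.606648.


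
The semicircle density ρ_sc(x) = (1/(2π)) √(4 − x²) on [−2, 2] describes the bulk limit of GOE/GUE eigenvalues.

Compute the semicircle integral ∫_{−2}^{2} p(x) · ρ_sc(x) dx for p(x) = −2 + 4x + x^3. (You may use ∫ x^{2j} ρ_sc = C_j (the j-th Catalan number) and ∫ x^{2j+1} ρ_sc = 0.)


Write p(x) = Σ a_i x^i, split into monomials and integrate each against ρ_sc separately.
Using ∫ x^{2j} ρ_sc = C_j = (1/(j+1)) C(2j, j) (Catalan numbers) and ∫ x^{2j+1} ρ_sc = 0 (odd monomials vanish by symmetry):
  i = 0 (even): a_0 · C_{0} = -2 · 1 = -2
  i = 1 (odd): ∫ x^1 ρ_sc = 0 (vanishes)
  i = 3 (odd): ∫ x^3 ρ_sc = 0 (vanishes)

Summing the contributions: ∫_{−2}^{2} p(x) ρ_sc(x) dx = -2.


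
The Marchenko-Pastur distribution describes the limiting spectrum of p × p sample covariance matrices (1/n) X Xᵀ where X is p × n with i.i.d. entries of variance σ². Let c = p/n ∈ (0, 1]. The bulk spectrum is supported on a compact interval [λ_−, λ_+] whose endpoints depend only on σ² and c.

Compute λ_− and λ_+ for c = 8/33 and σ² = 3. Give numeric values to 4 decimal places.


c = 8/33 = 0.242424; √c = 0.492366.
λ_− = σ² (1 − √c)² = 3 · (1 − 0.492366)² = 3 · (0.507634)² = 0.773077.
λ_+ = σ² (1 + √c)² = 3 · (1 + 0.492366)² = 3 · (1.492366)² = 6.681469.

Rounded to 4 decimal places: λ_− ≈ 0.7731, λ_+ ≈ 6.6815.


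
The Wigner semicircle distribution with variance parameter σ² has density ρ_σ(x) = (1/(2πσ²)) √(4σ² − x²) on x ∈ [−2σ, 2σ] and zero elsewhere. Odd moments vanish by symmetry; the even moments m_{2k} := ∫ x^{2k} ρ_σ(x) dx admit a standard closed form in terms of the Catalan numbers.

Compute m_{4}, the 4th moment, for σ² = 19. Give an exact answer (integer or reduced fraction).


By the scaled semicircle moment identity, m_{2k} = σ^{2k} · C_k with k = 2.
C_2 = (1/(k+1)) · C(2k, k) = (1/3) · C(4, 2) = (1/3) · 6 = 2.
σ^{2k} = (σ²)^k = (19)^2 = 361.

Therefore m_{4} = σ^{4} · C_2 = 361 · 2 = 722.


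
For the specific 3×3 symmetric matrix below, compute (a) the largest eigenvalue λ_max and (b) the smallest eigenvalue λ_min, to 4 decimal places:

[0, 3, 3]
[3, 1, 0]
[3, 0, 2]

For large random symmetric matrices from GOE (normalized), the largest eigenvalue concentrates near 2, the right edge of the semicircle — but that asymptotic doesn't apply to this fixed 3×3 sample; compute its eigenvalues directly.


Since M is real symmetric, all three eigenvalues are real; they are the roots of det(λI − M) = λ³ − (tr M) λ² + s λ − det M, where s is the sum of the principal 2×2 minors.
tr M = 0 + 1 + 2 = 3.
s = (0·1 − 3²) + (0·2 − 3²) + (1·2 − 0²) = -9 + (-9) + 2 = -16.
det M (expand along row 1) = 0·2 − 3·6 + 3·(-3) = -27.
Characteristic polynomial: λ³ − 3λ² − 16λ + 27 = 0.
Substitute λ = y + (tr M)/3 = y + 1.000000 to remove the quadratic term: y³ + p·y + q = 0 with p = s − (tr M)²/3 = -19.000000 and q = −2(tr M)³/27 + (tr M)·s/3 − det M = 9.000000.
Three real roots ⇒ use the trigonometric (Viète) form: r = 2√(−p/3) = 5.033223, φ = arccos(3q/(p·r)) = arccos(-0.282335) = 1.857023 rad.
y_k = r·cos(φ/3 − 2πk/3) for k = 0, 1, 2 gives y = 4.099332, 0.479486, -4.578818.
λ_k = y_k + 1.000000 gives λ = 5.0993, 1.4795, -3.5788 (check: the sum is 3.0000 = tr M).

Hence λ_max = 5.0993 and λ_min = -3.5788.


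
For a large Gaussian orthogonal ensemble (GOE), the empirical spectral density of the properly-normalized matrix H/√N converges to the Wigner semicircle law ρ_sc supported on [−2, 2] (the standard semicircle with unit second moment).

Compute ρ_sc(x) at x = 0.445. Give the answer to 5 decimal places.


ρ_sc(x) = (1/(2π)) √(4 − x²). With x = 0.445:
  4 − x² = 4 − (0.445)² = 4 − 0.198025 = 3.801975.
  √(4 − x²) = 1.949865.
  1/(2π) = 0.159155.
  ρ_sc(0.445) = 0.159155 · 1.949865 = 0.310331.

Rounded to 5 decimal places: ρ_sc(0.445) ≈ 0.31033.


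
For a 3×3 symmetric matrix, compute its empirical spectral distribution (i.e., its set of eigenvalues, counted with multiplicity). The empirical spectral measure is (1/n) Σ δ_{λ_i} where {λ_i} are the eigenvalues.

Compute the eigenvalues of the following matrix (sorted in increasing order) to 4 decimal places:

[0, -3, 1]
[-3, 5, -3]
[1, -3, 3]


Since M is real symmetric, all three eigenvalues are real; they are the roots of det(λI − M) = λ³ − (tr M) λ² + s λ − det M, where s is the sum of the principal 2×2 minors.
tr M = 0 + 5 + 3 = 8.
s = (0·5 − (-3)²) + (0·3 − 1²) + (5·3 − (-3)²) = -9 + (-1) + 6 = -4.
det M (expand along row 1) = 0·6 − (-3)·(-6) + 1·4 = -14.
Characteristic polynomial: λ³ − 8λ² − 4λ + 14 = 0.
Substitute λ = y + (tr M)/3 = y + 2.666667 to remove the quadratic term: y³ + p·y + q = 0 with p = s − (tr M)²/3 = -25.333333 and q = −2(tr M)³/27 + (tr M)·s/3 − det M = -34.592593.
Three real roots ⇒ use the trigonometric (Viète) form: r = 2√(−p/3) = 5.811865, φ = arccos(3q/(p·r)) = arccos(0.704850) = 0.788585 rad.
y_k = r·cos(φ/3 − 2πk/3) for k = 0, 1, 2 gives y = 5.612230, -1.498257, -4.113973.
λ_k = y_k + 2.666667 gives λ = 8.2789, 1.1684, -1.4473 (check: the sum is 8.0000 = tr M).

Eigenvalues sorted in increasing order: [-1.4473, 1.1684, 8.2789].


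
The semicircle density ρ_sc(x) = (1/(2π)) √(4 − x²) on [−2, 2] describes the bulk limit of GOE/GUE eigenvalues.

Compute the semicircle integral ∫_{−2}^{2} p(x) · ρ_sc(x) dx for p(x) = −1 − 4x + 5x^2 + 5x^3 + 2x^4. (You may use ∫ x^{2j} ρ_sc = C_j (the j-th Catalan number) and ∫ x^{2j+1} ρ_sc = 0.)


Write p(x) = Σ a_i x^i, split into monomials and integrate each against ρ_sc separately.
Using ∫ x^{2j} ρ_sc = C_j = (1/(j+1)) C(2j, j) (Catalan numbers) and ∫ x^{2j+1} ρ_sc = 0 (odd monomials vanish by symmetry):
  i = 0 (even): a_0 · C_{0} = -1 · 1 = -1
  i = 1 (odd): ∫ x^1 ρ_sc = 0 (vanishes)
  i = 2 (even): a_2 · C_{1} = 5 · 1 = 5
  i = 3 (odd): ∫ x^3 ρ_sc = 0 (vanishes)
  i = 4 (even): a_4 · C_{2} = 2 · 2 = 4

Summing the contributions: ∫_{−2}^{2} p(x) ρ_sc(x) dx = (-1) + 5 + 4 = 8.


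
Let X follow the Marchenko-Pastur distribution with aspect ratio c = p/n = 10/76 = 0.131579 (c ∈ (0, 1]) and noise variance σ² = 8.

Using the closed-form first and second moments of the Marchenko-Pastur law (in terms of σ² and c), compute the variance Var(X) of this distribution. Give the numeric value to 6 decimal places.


Recall the MP moments m_1 = E[X] = σ² and m_2 = E[X²] = σ⁴ (1 + c).
m_1 = E[X] = σ² = 8, so m_1² = 64.
m_2 = E[X²] = σ⁴ (1 + c) = 64 · (1 + 0.131579) = 64 · 1.131579 = 72.421053.
(Note m_2 − m_1² simplifies to c · σ⁴ = 0.131579 · 64.)

Var(X) = m_2 − m_1² = 72.421053 − 64 = 8.421053.


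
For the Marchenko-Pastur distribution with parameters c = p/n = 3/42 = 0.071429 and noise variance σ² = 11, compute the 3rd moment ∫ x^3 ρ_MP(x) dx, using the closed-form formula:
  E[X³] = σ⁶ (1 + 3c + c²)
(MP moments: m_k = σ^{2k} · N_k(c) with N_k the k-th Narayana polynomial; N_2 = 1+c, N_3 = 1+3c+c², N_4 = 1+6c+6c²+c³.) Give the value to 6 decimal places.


E[X³] = σ⁶ (1 + 3c + c²) (third MP moment). With σ² = 11 (so σ⁶ = 1331) and c = 3/42 = 0.071429: E[X³] = 1331 · (1 + 3·0.071429 + (0.071429)²) = 1331 · 1.219388.

So E[X^3] = 1623.005102.


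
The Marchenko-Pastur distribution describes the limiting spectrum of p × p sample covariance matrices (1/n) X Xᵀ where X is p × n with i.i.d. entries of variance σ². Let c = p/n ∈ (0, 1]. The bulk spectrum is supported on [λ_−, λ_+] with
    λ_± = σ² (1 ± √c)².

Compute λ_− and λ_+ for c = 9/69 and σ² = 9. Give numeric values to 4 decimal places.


c = 9/69 = 0.130435; √c = 0.361158.
λ_− = σ² (1 − √c)² = 9 · (1 − 0.361158)² = 9 · (0.638842)² = 3.673077.
λ_+ = σ² (1 + √c)² = 9 · (1 + 0.361158)² = 9 · (1.361158)² = 16.674749.

Rounded to 4 decimal places: λ_− ≈ 3.6731, λ_+ ≈ 16.6747.


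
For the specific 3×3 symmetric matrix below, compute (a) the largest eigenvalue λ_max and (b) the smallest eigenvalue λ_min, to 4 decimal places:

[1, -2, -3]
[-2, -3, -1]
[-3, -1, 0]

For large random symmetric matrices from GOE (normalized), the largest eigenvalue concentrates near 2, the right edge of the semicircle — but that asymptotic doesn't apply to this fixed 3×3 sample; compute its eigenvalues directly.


Since M is real symmetric, all three eigenvalues are real; they are the roots of det(λI − M) = λ³ − (tr M) λ² + s λ − det M, where s is the sum of the principal 2×2 minors.
tr M = 1 + (-3) + 0 = -2.
s = (1·(-3) − (-2)²) + (1·0 − (-3)²) + ((-3)·0 − (-1)²) = -7 + (-9) + (-1) = -17.
det M (expand along row 1) = 1·(-1) − (-2)·(-3) + (-3)·(-7) = 14.
Characteristic polynomial: λ³ + 2λ² − 17λ − 14 = 0.
Substitute λ = y + (tr M)/3 = y − 0.666667 to remove the quadratic term: y³ + p·y + q = 0 with p = s − (tr M)²/3 = -18.333333 and q = −2(tr M)³/27 + (tr M)·s/3 − det M = -2.074074.
Three real roots ⇒ use the trigonometric (Viète) form: r = 2√(−p/3) = 4.944132, φ = arccos(3q/(p·r)) = arccos(0.068646) = 1.502096 rad.
y_k = r·cos(φ/3 − 2πk/3) for k = 0, 1, 2 gives y = 4.337227, -0.113210, -4.224016.
λ_k = y_k − 0.666667 gives λ = 3.6706, -0.7799, -4.8907 (check: the sum is -2.0000 = tr M).

Hence λ_max = 3.6706 and λ_min = -4.8907.


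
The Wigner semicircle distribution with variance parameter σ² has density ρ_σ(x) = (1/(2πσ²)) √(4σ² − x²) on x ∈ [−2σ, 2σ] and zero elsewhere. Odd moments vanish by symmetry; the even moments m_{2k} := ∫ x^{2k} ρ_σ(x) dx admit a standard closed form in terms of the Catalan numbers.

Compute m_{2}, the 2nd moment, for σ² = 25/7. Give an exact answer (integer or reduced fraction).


By the scaled semicircle moment identity, m_{2k} = σ^{2k} · C_k with k = 1.
C_1 = (1/(k+1)) · C(2k, k) = (1/2) · C(2, 1) = (1/2) · 2 = 1.
σ^{2k} = (σ²)^k = (25/7)^1 = 25/7.

Therefore m_{2} = σ^{2} · C_1 = (25/7) · 1 = 25/7.


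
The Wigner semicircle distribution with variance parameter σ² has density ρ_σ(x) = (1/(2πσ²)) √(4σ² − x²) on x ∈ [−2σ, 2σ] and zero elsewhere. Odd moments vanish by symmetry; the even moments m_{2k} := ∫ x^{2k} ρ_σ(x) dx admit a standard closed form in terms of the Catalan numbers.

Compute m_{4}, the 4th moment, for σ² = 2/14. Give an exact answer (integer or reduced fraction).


By the scaled semicircle moment identity, m_{2k} = σ^{2k} · C_k with k = 2.
C_2 = (1/(k+1)) · C(2k, k) = (1/3) · C(4, 2) = (1/3) · 6 = 2.
σ^{2k} = (σ²)^k = (2/14)^2 = 1/49.

Therefore m_{4} = σ^{4} · C_2 = (1/49) · 2 = 2/49.


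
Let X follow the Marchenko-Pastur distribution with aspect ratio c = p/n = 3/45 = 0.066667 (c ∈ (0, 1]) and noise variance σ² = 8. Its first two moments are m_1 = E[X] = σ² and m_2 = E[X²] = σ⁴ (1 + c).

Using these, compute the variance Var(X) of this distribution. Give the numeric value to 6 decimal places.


m_1 = E[X] = σ² = 8, so m_1² = 64.
m_2 = E[X²] = σ⁴ (1 + c) = 64 · (1 + 0.066667) = 64 · 1.066667 = 68.266667.
(Note m_2 − m_1² simplifies to c · σ⁴ = 0.066667 · 64.)

Var(X) = m_2 − m_1² = 68.266667 − 64 = 4.266667.


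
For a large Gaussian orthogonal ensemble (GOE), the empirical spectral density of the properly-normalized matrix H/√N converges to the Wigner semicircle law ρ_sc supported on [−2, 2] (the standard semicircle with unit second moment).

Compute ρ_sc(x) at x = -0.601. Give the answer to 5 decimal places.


ρ_sc(x) = (1/(2π)) √(4 − x²). With x = -0.601:
  4 − x² = 4 − (-0.601)² = 4 − 0.361201 = 3.638799.
  √(4 − x²) = 1.907564.
  1/(2π) = 0.159155.
  ρ_sc(-0.601) = 0.159155 · 1.907564 = 0.303598.

Rounded to 5 decimal places: ρ_sc(-0.601) ≈ 0.30360.


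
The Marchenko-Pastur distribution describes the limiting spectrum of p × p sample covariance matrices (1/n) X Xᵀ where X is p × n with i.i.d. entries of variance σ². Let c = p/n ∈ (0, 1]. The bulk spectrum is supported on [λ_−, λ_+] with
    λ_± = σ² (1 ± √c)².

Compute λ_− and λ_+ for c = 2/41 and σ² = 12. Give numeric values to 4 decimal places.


c = 2/41 = 0.048780; √c = 0.220863.
λ_− = σ² (1 − √c)² = 12 · (1 − 0.220863)² = 12 · (0.779137)² = 7.284653.
λ_+ = σ² (1 + √c)² = 12 · (1 + 0.220863)² = 12 · (1.220863)² = 17.886079.

Rounded to 4 decimal places: λ_− ≈ 7.2847, λ_+ ≈ 17.8861.


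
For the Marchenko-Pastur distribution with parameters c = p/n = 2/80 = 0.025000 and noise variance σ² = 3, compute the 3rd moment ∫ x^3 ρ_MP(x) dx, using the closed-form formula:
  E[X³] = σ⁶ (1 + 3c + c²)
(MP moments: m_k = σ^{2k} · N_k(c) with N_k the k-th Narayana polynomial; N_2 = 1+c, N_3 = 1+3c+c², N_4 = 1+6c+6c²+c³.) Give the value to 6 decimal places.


E[X³] = σ⁶ (1 + 3c + c²) (third MP moment). With σ² = 3 (so σ⁶ = 27) and c = 2/80 = 0.025000: E[X³] = 27 · (1 + 3·0.025000 + (0.025000)²) = 27 · 1.075625.

So E[X^3] = 29.041875.


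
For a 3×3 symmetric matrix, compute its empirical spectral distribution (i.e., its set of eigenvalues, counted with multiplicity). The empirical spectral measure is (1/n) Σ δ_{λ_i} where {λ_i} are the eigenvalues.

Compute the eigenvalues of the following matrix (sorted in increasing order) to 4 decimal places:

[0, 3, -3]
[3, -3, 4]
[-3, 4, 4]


Since M is real symmetric, all three eigenvalues are real; they are the roots of det(λI − M) = λ³ − (tr M) λ² + s λ − det M, where s is the sum of the principal 2×2 minors.
tr M = 0 + (-3) + 4 = 1.
s = (0·(-3) − 3²) + (0·4 − (-3)²) + ((-3)·4 − 4²) = -9 + (-9) + (-28) = -46.
det M (expand along row 1) = 0·(-28) − 3·24 + (-3)·3 = -81.
Characteristic polynomial: λ³ − λ² − 46λ + 81 = 0.
Substitute λ = y + (tr M)/3 = y + 0.333333 to remove the quadratic term: y³ + p·y + q = 0 with p = s − (tr M)²/3 = -46.333333 and q = −2(tr M)³/27 + (tr M)·s/3 − det M = 65.592593.
Three real roots ⇒ use the trigonometric (Viète) form: r = 2√(−p/3) = 7.859884, φ = arccos(3q/(p·r)) = arccos(-0.540339) = 2.141636 rad.
y_k = r·cos(φ/3 − 2πk/3) for k = 0, 1, 2 gives y = 5.940719, 1.486570, -7.427290.
λ_k = y_k + 0.333333 gives λ = 6.2741, 1.8199, -7.0940 (check: the sum is 1.0000 = tr M).

Eigenvalues sorted in increasing order: [-7.0940, 1.8199, 6.2741].


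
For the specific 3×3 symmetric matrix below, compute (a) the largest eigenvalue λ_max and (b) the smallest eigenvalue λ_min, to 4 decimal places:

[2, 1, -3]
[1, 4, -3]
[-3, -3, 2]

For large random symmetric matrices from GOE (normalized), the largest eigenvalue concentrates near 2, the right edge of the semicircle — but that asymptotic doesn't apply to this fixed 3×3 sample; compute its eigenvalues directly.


Since M is real symmetric, all three eigenvalues are real; they are the roots of det(λI − M) = λ³ − (tr M) λ² + s λ − det M, where s is the sum of the principal 2×2 minors.
tr M = 2 + 4 + 2 = 8.
s = (2·4 − 1²) + (2·2 − (-3)²) + (4·2 − (-3)²) = 7 + (-5) + (-1) = 1.
det M (expand along row 1) = 2·(-1) − 1·(-7) + (-3)·9 = -22.
Characteristic polynomial: λ³ − 8λ² + λ + 22 = 0.
Substitute λ = y + (tr M)/3 = y + 2.666667 to remove the quadratic term: y³ + p·y + q = 0 with p = s − (tr M)²/3 = -20.333333 and q = −2(tr M)³/27 + (tr M)·s/3 − det M = -13.259259.
Three real roots ⇒ use the trigonometric (Viète) form: r = 2√(−p/3) = 5.206833, φ = arccos(3q/(p·r)) = arccos(0.375715) = 1.185628 rad.
y_k = r·cos(φ/3 − 2πk/3) for k = 0, 1, 2 gives y = 4.805469, -0.666667, -4.138803.
λ_k = y_k + 2.666667 gives λ = 7.4721, 2.0000, -1.4721 (check: the sum is 8.0000 = tr M).

Hence λ_max = 7.4721 and λ_min = -1.4721.


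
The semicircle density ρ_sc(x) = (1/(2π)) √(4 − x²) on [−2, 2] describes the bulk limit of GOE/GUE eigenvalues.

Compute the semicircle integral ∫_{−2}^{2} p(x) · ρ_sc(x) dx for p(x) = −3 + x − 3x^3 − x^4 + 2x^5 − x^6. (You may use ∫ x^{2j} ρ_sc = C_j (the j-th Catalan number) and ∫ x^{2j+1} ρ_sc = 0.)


Write p(x) = Σ a_i x^i, split into monomials and integrate each against ρ_sc separately.
Using ∫ x^{2j} ρ_sc = C_j = (1/(j+1)) C(2j, j) (Catalan numbers) and ∫ x^{2j+1} ρ_sc = 0 (odd monomials vanish by symmetry):
  i = 0 (even): a_0 · C_{0} = -3 · 1 = -3
  i = 1 (odd): ∫ x^1 ρ_sc = 0 (vanishes)
  i = 3 (odd): ∫ x^3 ρ_sc = 0 (vanishes)
  i = 4 (even): a_4 · C_{2} = -1 · 2 = -2
  i = 5 (odd): ∫ x^5 ρ_sc = 0 (vanishes)
  i = 6 (even): a_6 · C_{3} = -1 · 5 = -5

Summing the contributions: ∫_{−2}^{2} p(x) ρ_sc(x) dx = (-3) + (-2) + (-5) = -10.


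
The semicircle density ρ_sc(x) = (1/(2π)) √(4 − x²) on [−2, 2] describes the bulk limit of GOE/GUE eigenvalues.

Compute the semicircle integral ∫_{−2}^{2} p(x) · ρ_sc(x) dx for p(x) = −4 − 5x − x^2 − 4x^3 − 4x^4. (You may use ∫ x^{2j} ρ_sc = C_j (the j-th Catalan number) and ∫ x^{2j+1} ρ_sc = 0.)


Write p(x) = Σ a_i x^i, split into monomials and integrate each against ρ_sc separately.
Using ∫ x^{2j} ρ_sc = C_j = (1/(j+1)) C(2j, j) (Catalan numbers) and ∫ x^{2j+1} ρ_sc = 0 (odd monomials vanish by symmetry):
  i = 0 (even): a_0 · C_{0} = -4 · 1 = -4
  i = 1 (odd): ∫ x^1 ρ_sc = 0 (vanishes)
  i = 2 (even): a_2 · C_{1} = -1 · 1 = -1
  i = 3 (odd): ∫ x^3 ρ_sc = 0 (vanishes)
  i = 4 (even): a_4 · C_{2} = -4 · 2 = -8

Summing the contributions: ∫_{−2}^{2} p(x) ρ_sc(x) dx = (-4) + (-1) + (-8) = -13.


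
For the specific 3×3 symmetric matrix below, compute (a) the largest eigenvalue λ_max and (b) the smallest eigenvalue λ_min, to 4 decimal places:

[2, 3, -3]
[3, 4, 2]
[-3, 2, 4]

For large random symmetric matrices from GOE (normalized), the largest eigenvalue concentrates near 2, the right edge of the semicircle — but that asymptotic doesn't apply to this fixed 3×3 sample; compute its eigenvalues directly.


Since M is real symmetric, all three eigenvalues are real; they are the roots of det(λI − M) = λ³ − (tr M) λ² + s λ − det M, where s is the sum of the principal 2×2 minors.
tr M = 2 + 4 + 4 = 10.
s = (2·4 − 3²) + (2·4 − (-3)²) + (4·4 − 2²) = -1 + (-1) + 12 = 10.
det M (expand along row 1) = 2·12 − 3·18 + (-3)·18 = -84.
Characteristic polynomial: λ³ − 10λ² + 10λ + 84 = 0.
Substitute λ = y + (tr M)/3 = y + 3.333333 to remove the quadratic term: y³ + p·y + q = 0 with p = s − (tr M)²/3 = -23.333333 and q = −2(tr M)³/27 + (tr M)·s/3 − det M = 43.259259.
Three real roots ⇒ use the trigonometric (Viète) form: r = 2√(−p/3) = 5.577734, φ = arccos(3q/(p·r)) = arccos(-0.997162) = 3.066238 rad.
y_k = r·cos(φ/3 − 2πk/3) for k = 0, 1, 2 gives y = 2.909307, 2.666667, -5.575974.
λ_k = y_k + 3.333333 gives λ = 6.2426, 6.0000, -2.2426 (check: the sum is 10.0000 = tr M).

Hence λ_max = 6.2426 and λ_min = -2.2426.


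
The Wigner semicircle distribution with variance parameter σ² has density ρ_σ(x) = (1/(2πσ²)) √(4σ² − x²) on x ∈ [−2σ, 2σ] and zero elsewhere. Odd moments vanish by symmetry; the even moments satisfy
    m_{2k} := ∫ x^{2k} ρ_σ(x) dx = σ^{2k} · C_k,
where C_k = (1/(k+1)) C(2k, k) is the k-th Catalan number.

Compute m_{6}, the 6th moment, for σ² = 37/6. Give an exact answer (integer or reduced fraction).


By the scaled semicircle moment identity, m_{2k} = σ^{2k} · C_k with k = 3.
C_3 = (1/(k+1)) · C(2k, k) = (1/4) · C(6, 3) = (1/4) · 20 = 5.
σ^{2k} = (σ²)^k = (37/6)^3 = 50653/216.

Therefore m_{6} = σ^{6} · C_3 = (50653/216) · 5 = 253265/216.


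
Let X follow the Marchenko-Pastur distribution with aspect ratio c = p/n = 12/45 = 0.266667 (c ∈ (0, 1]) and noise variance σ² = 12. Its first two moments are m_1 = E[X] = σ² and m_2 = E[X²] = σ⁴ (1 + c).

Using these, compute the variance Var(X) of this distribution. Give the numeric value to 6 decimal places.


m_1 = E[X] = σ² = 12, so m_1² = 144.
m_2 = E[X²] = σ⁴ (1 + c) = 144 · (1 + 0.266667) = 144 · 1.266667 = 182.400000.
(Note m_2 − m_1² simplifies to c · σ⁴ = 0.266667 · 144.)

Var(X) = m_2 − m_1² = 182.400000 − 144 = 38.400000.


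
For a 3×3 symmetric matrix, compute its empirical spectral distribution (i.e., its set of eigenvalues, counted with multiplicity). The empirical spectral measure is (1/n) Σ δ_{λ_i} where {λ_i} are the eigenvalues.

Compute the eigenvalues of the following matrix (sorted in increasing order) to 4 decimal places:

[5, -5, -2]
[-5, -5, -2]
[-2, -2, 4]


Since M is real symmetric, all three eigenvalues are real; they are the roots of det(λI − M) = λ³ − (tr M) λ² + s λ − det M, where s is the sum of the principal 2×2 minors.
tr M = 5 + (-5) + 4 = 4.
s = (5·(-5) − (-5)²) + (5·4 − (-2)²) + ((-5)·4 − (-2)²) = -50 + 16 + (-24) = -58.
det M (expand along row 1) = 5·(-24) − (-5)·(-24) + (-2)·0 = -240.
Characteristic polynomial: λ³ − 4λ² − 58λ + 240 = 0.
Substitute λ = y + (tr M)/3 = y + 1.333333 to remove the quadratic term: y³ + p·y + q = 0 with p = s − (tr M)²/3 = -63.333333 and q = −2(tr M)³/27 + (tr M)·s/3 − det M = 157.925926.
Three real roots ⇒ use the trigonometric (Viète) form: r = 2√(−p/3) = 9.189366, φ = arccos(3q/(p·r)) = arccos(-0.814061) = 2.521906 rad.
y_k = r·cos(φ/3 − 2πk/3) for k = 0, 1, 2 gives y = 6.129210, 2.864806, -8.994016.
λ_k = y_k + 1.333333 gives λ = 7.4625, 4.1981, -7.6607 (check: the sum is 4.0000 = tr M).

Eigenvalues sorted in increasing order: [-7.6607, 4.1981, 7.4625].


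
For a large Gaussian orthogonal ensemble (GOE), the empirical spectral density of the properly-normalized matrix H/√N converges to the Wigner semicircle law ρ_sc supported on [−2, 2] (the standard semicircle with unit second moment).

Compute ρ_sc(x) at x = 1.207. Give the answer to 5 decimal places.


ρ_sc(x) = (1/(2π)) √(4 − x²). With x = 1.207:
  4 − x² = 4 − (1.207)² = 4 − 1.456849 = 2.543151.
  √(4 − x²) = 1.594726.
  1/(2π) = 0.159155.
  ρ_sc(1.207) = 0.159155 · 1.594726 = 0.253809.

Rounded to 5 decimal places: ρ_sc(1.207) ≈ 0.25381.


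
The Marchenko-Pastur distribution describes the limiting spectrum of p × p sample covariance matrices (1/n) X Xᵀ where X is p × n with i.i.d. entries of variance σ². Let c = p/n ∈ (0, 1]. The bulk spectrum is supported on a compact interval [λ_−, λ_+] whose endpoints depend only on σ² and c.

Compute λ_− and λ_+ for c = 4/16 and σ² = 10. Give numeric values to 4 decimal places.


c = 4/16 = 0.250000; √c = 0.500000.
λ_− = σ² (1 − √c)² = 10 · (1 − 0.500000)² = 10 · (0.500000)² = 2.500000.
λ_+ = σ² (1 + √c)² = 10 · (1 + 0.500000)² = 10 · (1.500000)² = 22.500000.

Rounded to 4 decimal places: λ_− ≈ 2.5000, λ_+ ≈ 22.5000.


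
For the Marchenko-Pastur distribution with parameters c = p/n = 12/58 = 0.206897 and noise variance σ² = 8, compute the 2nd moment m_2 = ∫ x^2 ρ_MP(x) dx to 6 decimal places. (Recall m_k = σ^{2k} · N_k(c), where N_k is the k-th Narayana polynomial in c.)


E[X²] = σ⁴ (1 + c) (second MP moment). With σ² = 8 (so σ⁴ = 64) and c = 12/58 = 0.206897: E[X²] = 64 · (1 + 0.206897) = 64 · 1.206897.

So E[X^2] = 77.241379.


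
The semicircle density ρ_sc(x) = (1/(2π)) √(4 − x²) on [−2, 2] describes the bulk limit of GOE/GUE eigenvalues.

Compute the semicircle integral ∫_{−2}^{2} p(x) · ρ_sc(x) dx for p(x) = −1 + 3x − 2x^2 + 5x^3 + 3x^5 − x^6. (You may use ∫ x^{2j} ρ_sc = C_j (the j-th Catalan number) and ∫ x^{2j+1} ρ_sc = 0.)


Write p(x) = Σ a_i x^i, split into monomials and integrate each against ρ_sc separately.
Using ∫ x^{2j} ρ_sc = C_j = (1/(j+1)) C(2j, j) (Catalan numbers) and ∫ x^{2j+1} ρ_sc = 0 (odd monomials vanish by symmetry):
  i = 0 (even): a_0 · C_{0} = -1 · 1 = -1
  i = 1 (odd): ∫ x^1 ρ_sc = 0 (vanishes)
  i = 2 (even): a_2 · C_{1} = -2 · 1 = -2
  i = 3 (odd): ∫ x^3 ρ_sc = 0 (vanishes)
  i = 5 (odd): ∫ x^5 ρ_sc = 0 (vanishes)
  i = 6 (even): a_6 · C_{3} = -1 · 5 = -5

Summing the contributions: ∫_{−2}^{2} p(x) ρ_sc(x) dx = (-1) + (-2) + (-5) = -8.
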